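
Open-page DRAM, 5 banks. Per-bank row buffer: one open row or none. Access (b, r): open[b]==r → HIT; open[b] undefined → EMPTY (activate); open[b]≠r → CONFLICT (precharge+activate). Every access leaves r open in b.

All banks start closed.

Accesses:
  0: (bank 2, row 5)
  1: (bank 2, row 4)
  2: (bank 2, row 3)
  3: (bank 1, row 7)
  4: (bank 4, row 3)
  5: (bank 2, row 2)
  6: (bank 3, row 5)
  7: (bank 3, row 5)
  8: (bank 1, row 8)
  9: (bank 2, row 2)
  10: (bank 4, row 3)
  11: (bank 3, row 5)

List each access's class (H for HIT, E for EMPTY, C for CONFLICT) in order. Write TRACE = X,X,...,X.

TRACE = E,C,C,E,E,C,E,H,C,H,H,H

step 0: bank2 None->5 [EMPTY]
step 1: bank2 5->4 [CONFLICT]
step 2: bank2 4->3 [CONFLICT]
step 3: bank1 None->7 [EMPTY]
step 4: bank4 None->3 [EMPTY]
step 5: bank2 3->2 [CONFLICT]
step 6: bank3 None->5 [EMPTY]
step 7: bank3 5->5 [HIT]
step 8: bank1 7->8 [CONFLICT]
step 9: bank2 2->2 [HIT]
step 10: bank4 3->3 [HIT]
step 11: bank3 5->5 [HIT]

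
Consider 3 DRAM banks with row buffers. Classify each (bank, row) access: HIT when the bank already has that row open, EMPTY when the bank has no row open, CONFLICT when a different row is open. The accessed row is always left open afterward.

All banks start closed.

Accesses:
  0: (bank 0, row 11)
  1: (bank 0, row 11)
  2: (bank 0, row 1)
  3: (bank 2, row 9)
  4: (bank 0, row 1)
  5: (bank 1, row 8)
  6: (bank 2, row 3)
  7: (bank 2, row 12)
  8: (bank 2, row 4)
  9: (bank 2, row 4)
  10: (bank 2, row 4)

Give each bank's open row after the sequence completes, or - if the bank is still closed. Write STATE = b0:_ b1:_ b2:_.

STATE = b0:1 b1:8 b2:4

#0 (0,11) E
#1 (0,11) H  (was 11)
#2 (0,1) C  (was 11)
#3 (2,9) E
#4 (0,1) H  (was 1)
#5 (1,8) E
#6 (2,3) C  (was 9)
#7 (2,12) C  (was 3)
#8 (2,4) C  (was 12)
#9 (2,4) H  (was 4)
#10 (2,4) H  (was 4)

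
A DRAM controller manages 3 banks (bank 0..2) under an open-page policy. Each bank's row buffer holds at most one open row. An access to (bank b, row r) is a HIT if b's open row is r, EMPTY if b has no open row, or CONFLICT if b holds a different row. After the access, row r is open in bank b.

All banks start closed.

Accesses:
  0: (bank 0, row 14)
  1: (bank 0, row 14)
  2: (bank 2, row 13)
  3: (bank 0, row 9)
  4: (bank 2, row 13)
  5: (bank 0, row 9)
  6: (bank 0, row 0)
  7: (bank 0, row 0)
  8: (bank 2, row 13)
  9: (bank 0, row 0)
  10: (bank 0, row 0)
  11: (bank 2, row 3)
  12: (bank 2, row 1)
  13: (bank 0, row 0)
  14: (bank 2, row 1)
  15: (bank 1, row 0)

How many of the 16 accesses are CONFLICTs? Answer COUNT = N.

step 0: bank0 None->14 [EMPTY]
step 1: bank0 14->14 [HIT]
step 2: bank2 None->13 [EMPTY]
step 3: bank0 14->9 [CONFLICT]
step 4: bank2 13->13 [HIT]
step 5: bank0 9->9 [HIT]
step 6: bank0 9->0 [CONFLICT]
step 7: bank0 0->0 [HIT]
step 8: bank2 13->13 [HIT]
step 9: bank0 0->0 [HIT]
step 10: bank0 0->0 [HIT]
step 11: bank2 13->3 [CONFLICT]
step 12: bank2 3->1 [CONFLICT]
step 13: bank0 0->0 [HIT]
step 14: bank2 1->1 [HIT]
step 15: bank1 None->0 [EMPTY]

COUNT = 4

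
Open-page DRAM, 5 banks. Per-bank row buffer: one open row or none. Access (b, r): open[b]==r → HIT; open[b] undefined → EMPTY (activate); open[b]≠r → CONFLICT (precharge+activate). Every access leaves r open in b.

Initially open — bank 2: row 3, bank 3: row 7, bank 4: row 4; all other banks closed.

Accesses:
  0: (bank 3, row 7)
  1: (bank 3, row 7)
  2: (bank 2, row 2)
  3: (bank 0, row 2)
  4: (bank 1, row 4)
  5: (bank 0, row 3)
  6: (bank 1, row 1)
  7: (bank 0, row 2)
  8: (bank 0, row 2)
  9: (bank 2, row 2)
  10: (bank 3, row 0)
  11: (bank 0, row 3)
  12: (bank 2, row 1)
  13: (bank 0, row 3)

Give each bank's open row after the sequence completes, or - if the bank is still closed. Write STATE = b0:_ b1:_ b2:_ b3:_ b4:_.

STATE = b0:3 b1:1 b2:1 b3:0 b4:4

step 0: bank3 7->7 [HIT]
step 1: bank3 7->7 [HIT]
step 2: bank2 3->2 [CONFLICT]
step 3: bank0 None->2 [EMPTY]
step 4: bank1 None->4 [EMPTY]
step 5: bank0 2->3 [CONFLICT]
step 6: bank1 4->1 [CONFLICT]
step 7: bank0 3->2 [CONFLICT]
step 8: bank0 2->2 [HIT]
step 9: bank2 2->2 [HIT]
step 10: bank3 7->0 [CONFLICT]
step 11: bank0 2->3 [CONFLICT]
step 12: bank2 2->1 [CONFLICT]
step 13: bank0 3->3 [HIT]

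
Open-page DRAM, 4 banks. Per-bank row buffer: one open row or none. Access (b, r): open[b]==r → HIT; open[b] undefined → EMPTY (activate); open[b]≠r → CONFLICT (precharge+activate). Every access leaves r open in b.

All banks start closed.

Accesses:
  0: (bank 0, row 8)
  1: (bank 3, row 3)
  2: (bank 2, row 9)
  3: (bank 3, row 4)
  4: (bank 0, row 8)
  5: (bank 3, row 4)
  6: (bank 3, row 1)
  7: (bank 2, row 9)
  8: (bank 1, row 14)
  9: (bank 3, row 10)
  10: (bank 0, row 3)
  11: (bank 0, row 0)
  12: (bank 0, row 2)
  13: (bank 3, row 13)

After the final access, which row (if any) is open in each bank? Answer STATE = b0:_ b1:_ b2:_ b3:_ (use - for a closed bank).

STATE = b0:2 b1:14 b2:9 b3:13

0: bank 0 row 8 — prev None → EMPTY
1: bank 3 row 3 — prev None → EMPTY
2: bank 2 row 9 — prev None → EMPTY
3: bank 3 row 4 — prev 3 → CONFLICT
4: bank 0 row 8 — prev 8 → HIT
5: bank 3 row 4 — prev 4 → HIT
6: bank 3 row 1 — prev 4 → CONFLICT
7: bank 2 row 9 — prev 9 → HIT
8: bank 1 row 14 — prev None → EMPTY
9: bank 3 row 10 — prev 1 → CONFLICT
10: bank 0 row 3 — prev 8 → CONFLICT
11: bank 0 row 0 — prev 3 → CONFLICT
12: bank 0 row 2 — prev 0 → CONFLICT
13: bank 3 row 13 — prev 10 → CONFLICT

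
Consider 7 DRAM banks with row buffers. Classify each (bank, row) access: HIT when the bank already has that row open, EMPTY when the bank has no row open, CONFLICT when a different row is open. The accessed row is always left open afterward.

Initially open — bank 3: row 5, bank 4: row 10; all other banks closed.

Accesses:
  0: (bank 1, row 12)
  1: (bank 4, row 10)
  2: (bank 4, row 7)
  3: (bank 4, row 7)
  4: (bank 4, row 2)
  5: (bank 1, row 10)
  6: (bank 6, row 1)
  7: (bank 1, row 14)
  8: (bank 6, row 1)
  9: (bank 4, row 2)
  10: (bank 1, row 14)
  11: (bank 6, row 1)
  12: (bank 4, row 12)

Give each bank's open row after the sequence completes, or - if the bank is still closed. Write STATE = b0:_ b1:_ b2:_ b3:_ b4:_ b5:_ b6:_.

STATE = b0:- b1:14 b2:- b3:5 b4:12 b5:- b6:1

  [0] b1 r12: no row ⇒ E
  [1] b4 r10: had r10 ⇒ H
  [2] b4 r7: had r10 ⇒ C
  [3] b4 r7: had r7 ⇒ H
  [4] b4 r2: had r7 ⇒ C
  [5] b1 r10: had r12 ⇒ C
  [6] b6 r1: no row ⇒ E
  [7] b1 r14: had r10 ⇒ C
  [8] b6 r1: had r1 ⇒ H
  [9] b4 r2: had r2 ⇒ H
  [10] b1 r14: had r14 ⇒ H
  [11] b6 r1: had r1 ⇒ H
  [12] b4 r12: had r2 ⇒ C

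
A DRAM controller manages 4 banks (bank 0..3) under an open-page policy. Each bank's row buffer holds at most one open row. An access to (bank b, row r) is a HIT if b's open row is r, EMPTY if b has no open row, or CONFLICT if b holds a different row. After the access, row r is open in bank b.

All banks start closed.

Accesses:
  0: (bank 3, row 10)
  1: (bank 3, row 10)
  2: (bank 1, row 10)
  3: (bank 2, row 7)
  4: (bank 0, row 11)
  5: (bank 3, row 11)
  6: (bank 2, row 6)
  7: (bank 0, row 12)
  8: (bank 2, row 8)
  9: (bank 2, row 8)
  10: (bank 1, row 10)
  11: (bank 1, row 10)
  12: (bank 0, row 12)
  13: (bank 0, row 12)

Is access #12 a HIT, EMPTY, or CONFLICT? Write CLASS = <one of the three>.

CLASS = HIT

0: bank 3 row 10 — prev None → EMPTY
1: bank 3 row 10 — prev 10 → HIT
2: bank 1 row 10 — prev None → EMPTY
3: bank 2 row 7 — prev None → EMPTY
4: bank 0 row 11 — prev None → EMPTY
5: bank 3 row 11 — prev 10 → CONFLICT
6: bank 2 row 6 — prev 7 → CONFLICT
7: bank 0 row 12 — prev 11 → CONFLICT
8: bank 2 row 8 — prev 6 → CONFLICT
9: bank 2 row 8 — prev 8 → HIT
10: bank 1 row 10 — prev 10 → HIT
11: bank 1 row 10 — prev 10 → HIT
12: bank 0 row 12 — prev 12 → HIT
13: bank 0 row 12 — prev 12 → HIT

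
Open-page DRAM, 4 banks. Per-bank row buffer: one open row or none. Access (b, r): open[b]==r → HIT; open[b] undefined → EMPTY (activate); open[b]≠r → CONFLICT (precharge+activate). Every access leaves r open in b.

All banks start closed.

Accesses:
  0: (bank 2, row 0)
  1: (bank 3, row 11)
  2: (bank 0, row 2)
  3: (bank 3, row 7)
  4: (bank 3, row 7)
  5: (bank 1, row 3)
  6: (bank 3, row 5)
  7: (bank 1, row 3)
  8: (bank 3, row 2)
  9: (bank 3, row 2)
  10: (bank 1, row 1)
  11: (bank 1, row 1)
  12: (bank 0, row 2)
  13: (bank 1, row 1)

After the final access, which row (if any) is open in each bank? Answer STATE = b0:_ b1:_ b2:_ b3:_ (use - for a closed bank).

STATE = b0:2 b1:1 b2:0 b3:2

0: bank 2 row 0 — prev None → EMPTY
1: bank 3 row 11 — prev None → EMPTY
2: bank 0 row 2 — prev None → EMPTY
3: bank 3 row 7 — prev 11 → CONFLICT
4: bank 3 row 7 — prev 7 → HIT
5: bank 1 row 3 — prev None → EMPTY
6: bank 3 row 5 — prev 7 → CONFLICT
7: bank 1 row 3 — prev 3 → HIT
8: bank 3 row 2 — prev 5 → CONFLICT
9: bank 3 row 2 — prev 2 → HIT
10: bank 1 row 1 — prev 3 → CONFLICT
11: bank 1 row 1 — prev 1 → HIT
12: bank 0 row 2 — prev 2 → HIT
13: bank 1 row 1 — prev 1 → HIT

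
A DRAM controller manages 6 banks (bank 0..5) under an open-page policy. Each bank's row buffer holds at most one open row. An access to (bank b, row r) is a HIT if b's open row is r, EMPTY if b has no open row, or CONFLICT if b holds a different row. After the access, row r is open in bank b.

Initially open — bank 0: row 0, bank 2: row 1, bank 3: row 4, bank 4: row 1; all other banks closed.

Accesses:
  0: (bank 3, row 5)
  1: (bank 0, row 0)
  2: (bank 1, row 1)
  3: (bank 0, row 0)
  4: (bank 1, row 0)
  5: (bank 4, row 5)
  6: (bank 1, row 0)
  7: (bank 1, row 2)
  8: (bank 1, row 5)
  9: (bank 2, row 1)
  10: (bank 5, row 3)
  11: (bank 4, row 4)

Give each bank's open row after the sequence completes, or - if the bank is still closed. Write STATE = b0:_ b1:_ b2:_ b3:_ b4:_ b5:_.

STATE = b0:0 b1:5 b2:1 b3:5 b4:4 b5:3

step 0: bank3 4->5 [CONFLICT]
step 1: bank0 0->0 [HIT]
step 2: bank1 None->1 [EMPTY]
step 3: bank0 0->0 [HIT]
step 4: bank1 1->0 [CONFLICT]
step 5: bank4 1->5 [CONFLICT]
step 6: bank1 0->0 [HIT]
step 7: bank1 0->2 [CONFLICT]
step 8: bank1 2->5 [CONFLICT]
step 9: bank2 1->1 [HIT]
step 10: bank5 None->3 [EMPTY]
step 11: bank4 5->4 [CONFLICT]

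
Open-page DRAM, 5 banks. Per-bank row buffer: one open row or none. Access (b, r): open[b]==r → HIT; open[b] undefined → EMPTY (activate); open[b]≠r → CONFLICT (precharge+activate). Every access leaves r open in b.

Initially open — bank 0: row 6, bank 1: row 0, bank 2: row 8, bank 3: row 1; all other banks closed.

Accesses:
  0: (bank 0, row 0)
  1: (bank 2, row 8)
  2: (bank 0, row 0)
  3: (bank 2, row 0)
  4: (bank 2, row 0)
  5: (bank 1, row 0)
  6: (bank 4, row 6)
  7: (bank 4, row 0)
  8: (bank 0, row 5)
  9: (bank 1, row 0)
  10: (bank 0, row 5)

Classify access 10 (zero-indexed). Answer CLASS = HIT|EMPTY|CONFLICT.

0: bank 0 row 0 — prev 6 → CONFLICT
1: bank 2 row 8 — prev 8 → HIT
2: bank 0 row 0 — prev 0 → HIT
3: bank 2 row 0 — prev 8 → CONFLICT
4: bank 2 row 0 — prev 0 → HIT
5: bank 1 row 0 — prev 0 → HIT
6: bank 4 row 6 — prev None → EMPTY
7: bank 4 row 0 — prev 6 → CONFLICT
8: bank 0 row 5 — prev 0 → CONFLICT
9: bank 1 row 0 — prev 0 → HIT
10: bank 0 row 5 — prev 5 → HIT

CLASS = HIT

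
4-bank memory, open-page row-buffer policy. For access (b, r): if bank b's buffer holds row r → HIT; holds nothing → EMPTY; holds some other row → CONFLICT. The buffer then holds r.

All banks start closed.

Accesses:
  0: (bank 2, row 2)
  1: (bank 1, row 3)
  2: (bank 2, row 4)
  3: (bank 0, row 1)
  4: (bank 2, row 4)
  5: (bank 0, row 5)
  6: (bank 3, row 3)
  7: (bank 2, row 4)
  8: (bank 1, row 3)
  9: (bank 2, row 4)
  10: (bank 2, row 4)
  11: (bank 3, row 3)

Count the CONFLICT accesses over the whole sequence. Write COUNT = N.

#0 (2,2) E
#1 (1,3) E
#2 (2,4) C  (was 2)
#3 (0,1) E
#4 (2,4) H  (was 4)
#5 (0,5) C  (was 1)
#6 (3,3) E
#7 (2,4) H  (was 4)
#8 (1,3) H  (was 3)
#9 (2,4) H  (was 4)
#10 (2,4) H  (was 4)
#11 (3,3) H  (was 3)

COUNT = 2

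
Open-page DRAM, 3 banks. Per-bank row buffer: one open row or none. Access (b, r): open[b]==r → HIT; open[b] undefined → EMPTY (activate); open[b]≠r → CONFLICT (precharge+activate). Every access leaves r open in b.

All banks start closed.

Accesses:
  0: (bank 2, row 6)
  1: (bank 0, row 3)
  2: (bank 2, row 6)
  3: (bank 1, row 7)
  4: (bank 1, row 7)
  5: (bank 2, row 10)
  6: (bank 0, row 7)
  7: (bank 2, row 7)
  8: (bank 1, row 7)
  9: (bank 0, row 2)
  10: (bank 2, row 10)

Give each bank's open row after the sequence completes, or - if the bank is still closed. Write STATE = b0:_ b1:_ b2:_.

  [0] b2 r6: no row ⇒ E
  [1] b0 r3: no row ⇒ E
  [2] b2 r6: had r6 ⇒ H
  [3] b1 r7: no row ⇒ E
  [4] b1 r7: had r7 ⇒ H
  [5] b2 r10: had r6 ⇒ C
  [6] b0 r7: had r3 ⇒ C
  [7] b2 r7: had r10 ⇒ C
  [8] b1 r7: had r7 ⇒ H
  [9] b0 r2: had r7 ⇒ C
  [10] b2 r10: had r7 ⇒ C

STATE = b0:2 b1:7 b2:10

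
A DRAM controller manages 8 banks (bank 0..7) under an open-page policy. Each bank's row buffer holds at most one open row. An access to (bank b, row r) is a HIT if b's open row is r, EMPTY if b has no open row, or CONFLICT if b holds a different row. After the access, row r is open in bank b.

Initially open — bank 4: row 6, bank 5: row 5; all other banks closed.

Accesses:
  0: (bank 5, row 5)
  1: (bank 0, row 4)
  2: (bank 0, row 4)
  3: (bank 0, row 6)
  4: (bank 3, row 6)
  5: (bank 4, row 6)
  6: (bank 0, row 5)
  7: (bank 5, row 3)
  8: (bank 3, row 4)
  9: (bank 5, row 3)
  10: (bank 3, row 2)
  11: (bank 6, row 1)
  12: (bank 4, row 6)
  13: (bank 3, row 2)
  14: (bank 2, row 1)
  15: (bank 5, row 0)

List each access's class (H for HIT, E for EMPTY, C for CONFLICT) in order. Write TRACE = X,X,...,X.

  [0] b5 r5: had r5 ⇒ H
  [1] b0 r4: no row ⇒ E
  [2] b0 r4: had r4 ⇒ H
  [3] b0 r6: had r4 ⇒ C
  [4] b3 r6: no row ⇒ E
  [5] b4 r6: had r6 ⇒ H
  [6] b0 r5: had r6 ⇒ C
  [7] b5 r3: had r5 ⇒ C
  [8] b3 r4: had r6 ⇒ C
  [9] b5 r3: had r3 ⇒ H
  [10] b3 r2: had r4 ⇒ C
  [11] b6 r1: no row ⇒ E
  [12] b4 r6: had r6 ⇒ H
  [13] b3 r2: had r2 ⇒ H
  [14] b2 r1: no row ⇒ E
  [15] b5 r0: had r3 ⇒ C

TRACE = H,E,H,C,E,H,C,C,C,H,C,E,H,H,E,C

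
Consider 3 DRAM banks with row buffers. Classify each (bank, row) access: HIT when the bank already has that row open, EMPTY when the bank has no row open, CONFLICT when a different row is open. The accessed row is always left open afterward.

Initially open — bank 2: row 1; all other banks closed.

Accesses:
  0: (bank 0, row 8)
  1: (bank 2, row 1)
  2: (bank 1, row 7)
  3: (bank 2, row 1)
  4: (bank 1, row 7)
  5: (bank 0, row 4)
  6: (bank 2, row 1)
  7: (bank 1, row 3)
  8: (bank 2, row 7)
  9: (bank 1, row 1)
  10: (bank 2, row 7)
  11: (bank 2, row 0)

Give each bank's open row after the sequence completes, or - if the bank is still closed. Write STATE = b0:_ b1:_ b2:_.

0: bank 0 row 8 — prev None → EMPTY
1: bank 2 row 1 — prev 1 → HIT
2: bank 1 row 7 — prev None → EMPTY
3: bank 2 row 1 — prev 1 → HIT
4: bank 1 row 7 — prev 7 → HIT
5: bank 0 row 4 — prev 8 → CONFLICT
6: bank 2 row 1 — prev 1 → HIT
7: bank 1 row 3 — prev 7 → CONFLICT
8: bank 2 row 7 — prev 1 → CONFLICT
9: bank 1 row 1 — prev 3 → CONFLICT
10: bank 2 row 7 — prev 7 → HIT
11: bank 2 row 0 — prev 7 → CONFLICT

STATE = b0:4 b1:1 b2:0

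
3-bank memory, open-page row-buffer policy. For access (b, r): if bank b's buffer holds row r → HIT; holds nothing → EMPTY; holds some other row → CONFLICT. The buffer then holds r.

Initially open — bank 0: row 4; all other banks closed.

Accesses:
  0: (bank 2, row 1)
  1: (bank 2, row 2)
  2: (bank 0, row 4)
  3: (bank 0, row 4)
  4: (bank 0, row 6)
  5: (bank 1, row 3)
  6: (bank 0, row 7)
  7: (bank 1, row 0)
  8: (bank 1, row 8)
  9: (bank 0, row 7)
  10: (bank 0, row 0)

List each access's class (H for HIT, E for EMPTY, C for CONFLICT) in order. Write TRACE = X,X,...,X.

0: bank 2 row 1 — prev None → EMPTY
1: bank 2 row 2 — prev 1 → CONFLICT
2: bank 0 row 4 — prev 4 → HIT
3: bank 0 row 4 — prev 4 → HIT
4: bank 0 row 6 — prev 4 → CONFLICT
5: bank 1 row 3 — prev None → EMPTY
6: bank 0 row 7 — prev 6 → CONFLICT
7: bank 1 row 0 — prev 3 → CONFLICT
8: bank 1 row 8 — prev 0 → CONFLICT
9: bank 0 row 7 — prev 7 → HIT
10: bank 0 row 0 — prev 7 → CONFLICT

TRACE = E,C,H,H,C,E,C,C,C,H,C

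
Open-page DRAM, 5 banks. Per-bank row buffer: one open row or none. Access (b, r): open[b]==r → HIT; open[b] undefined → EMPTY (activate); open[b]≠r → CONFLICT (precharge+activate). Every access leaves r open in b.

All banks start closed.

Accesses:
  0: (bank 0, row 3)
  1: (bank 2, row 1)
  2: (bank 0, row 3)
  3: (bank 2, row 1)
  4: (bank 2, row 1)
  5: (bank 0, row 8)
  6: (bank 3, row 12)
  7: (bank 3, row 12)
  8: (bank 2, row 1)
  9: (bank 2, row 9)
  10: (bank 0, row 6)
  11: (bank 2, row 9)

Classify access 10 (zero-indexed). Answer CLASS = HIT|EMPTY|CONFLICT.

#0 (0,3) E
#1 (2,1) E
#2 (0,3) H  (was 3)
#3 (2,1) H  (was 1)
#4 (2,1) H  (was 1)
#5 (0,8) C  (was 3)
#6 (3,12) E
#7 (3,12) H  (was 12)
#8 (2,1) H  (was 1)
#9 (2,9) C  (was 1)
#10 (0,6) C  (was 8)
#11 (2,9) H  (was 9)

CLASS = CONFLICT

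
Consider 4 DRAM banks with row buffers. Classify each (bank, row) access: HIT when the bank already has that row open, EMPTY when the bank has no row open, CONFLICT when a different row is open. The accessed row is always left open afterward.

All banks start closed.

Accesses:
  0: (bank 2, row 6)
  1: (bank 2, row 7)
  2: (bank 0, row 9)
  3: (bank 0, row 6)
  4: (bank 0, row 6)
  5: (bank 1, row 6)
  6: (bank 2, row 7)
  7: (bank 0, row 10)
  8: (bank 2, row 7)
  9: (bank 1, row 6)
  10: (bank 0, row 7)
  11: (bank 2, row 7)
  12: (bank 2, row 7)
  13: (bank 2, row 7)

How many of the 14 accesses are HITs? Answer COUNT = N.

step 0: bank2 None->6 [EMPTY]
step 1: bank2 6->7 [CONFLICT]
step 2: bank0 None->9 [EMPTY]
step 3: bank0 9->6 [CONFLICT]
step 4: bank0 6->6 [HIT]
step 5: bank1 None->6 [EMPTY]
step 6: bank2 7->7 [HIT]
step 7: bank0 6->10 [CONFLICT]
step 8: bank2 7->7 [HIT]
step 9: bank1 6->6 [HIT]
step 10: bank0 10->7 [CONFLICT]
step 11: bank2 7->7 [HIT]
step 12: bank2 7->7 [HIT]
step 13: bank2 7->7 [HIT]

COUNT = 7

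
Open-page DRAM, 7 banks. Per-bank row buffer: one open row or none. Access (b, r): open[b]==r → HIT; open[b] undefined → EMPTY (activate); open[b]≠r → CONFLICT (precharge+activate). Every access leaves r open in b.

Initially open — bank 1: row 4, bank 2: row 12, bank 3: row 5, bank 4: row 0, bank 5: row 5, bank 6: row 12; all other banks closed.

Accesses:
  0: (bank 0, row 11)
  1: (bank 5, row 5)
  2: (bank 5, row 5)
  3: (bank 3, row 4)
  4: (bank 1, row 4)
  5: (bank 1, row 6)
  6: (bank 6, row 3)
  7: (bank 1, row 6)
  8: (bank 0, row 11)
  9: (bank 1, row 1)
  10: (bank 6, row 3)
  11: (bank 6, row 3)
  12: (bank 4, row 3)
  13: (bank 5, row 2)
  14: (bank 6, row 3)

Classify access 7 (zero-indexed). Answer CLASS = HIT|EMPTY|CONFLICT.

#0 (0,11) E
#1 (5,5) H  (was 5)
#2 (5,5) H  (was 5)
#3 (3,4) C  (was 5)
#4 (1,4) H  (was 4)
#5 (1,6) C  (was 4)
#6 (6,3) C  (was 12)
#7 (1,6) H  (was 6)
#8 (0,11) H  (was 11)
#9 (1,1) C  (was 6)
#10 (6,3) H  (was 3)
#11 (6,3) H  (was 3)
#12 (4,3) C  (was 0)
#13 (5,2) C  (was 5)
#14 (6,3) H  (was 3)

CLASS = HIT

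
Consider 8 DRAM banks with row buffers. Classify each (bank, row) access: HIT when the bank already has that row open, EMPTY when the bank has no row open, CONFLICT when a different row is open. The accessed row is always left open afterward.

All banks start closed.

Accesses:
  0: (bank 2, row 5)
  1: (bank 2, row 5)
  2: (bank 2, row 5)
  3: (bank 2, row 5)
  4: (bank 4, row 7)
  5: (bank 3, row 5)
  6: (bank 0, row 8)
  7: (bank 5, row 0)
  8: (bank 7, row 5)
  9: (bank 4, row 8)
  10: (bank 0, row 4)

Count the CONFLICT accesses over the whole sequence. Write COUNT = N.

COUNT = 2

#0 (2,5) E
#1 (2,5) H  (was 5)
#2 (2,5) H  (was 5)
#3 (2,5) H  (was 5)
#4 (4,7) E
#5 (3,5) E
#6 (0,8) E
#7 (5,0) E
#8 (7,5) E
#9 (4,8) C  (was 7)
#10 (0,4) C  (was 8)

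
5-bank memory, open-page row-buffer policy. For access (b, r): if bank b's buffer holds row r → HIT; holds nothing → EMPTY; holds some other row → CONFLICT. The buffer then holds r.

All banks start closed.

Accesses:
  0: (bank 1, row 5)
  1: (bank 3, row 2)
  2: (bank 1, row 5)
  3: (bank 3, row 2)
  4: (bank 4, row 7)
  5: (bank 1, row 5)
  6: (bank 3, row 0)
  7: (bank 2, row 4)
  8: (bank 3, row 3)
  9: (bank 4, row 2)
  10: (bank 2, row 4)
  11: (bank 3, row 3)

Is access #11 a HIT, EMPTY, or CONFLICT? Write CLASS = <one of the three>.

  [0] b1 r5: no row ⇒ E
  [1] b3 r2: no row ⇒ E
  [2] b1 r5: had r5 ⇒ H
  [3] b3 r2: had r2 ⇒ H
  [4] b4 r7: no row ⇒ E
  [5] b1 r5: had r5 ⇒ H
  [6] b3 r0: had r2 ⇒ C
  [7] b2 r4: no row ⇒ E
  [8] b3 r3: had r0 ⇒ C
  [9] b4 r2: had r7 ⇒ C
  [10] b2 r4: had r4 ⇒ H
  [11] b3 r3: had r3 ⇒ H

CLASS = HIT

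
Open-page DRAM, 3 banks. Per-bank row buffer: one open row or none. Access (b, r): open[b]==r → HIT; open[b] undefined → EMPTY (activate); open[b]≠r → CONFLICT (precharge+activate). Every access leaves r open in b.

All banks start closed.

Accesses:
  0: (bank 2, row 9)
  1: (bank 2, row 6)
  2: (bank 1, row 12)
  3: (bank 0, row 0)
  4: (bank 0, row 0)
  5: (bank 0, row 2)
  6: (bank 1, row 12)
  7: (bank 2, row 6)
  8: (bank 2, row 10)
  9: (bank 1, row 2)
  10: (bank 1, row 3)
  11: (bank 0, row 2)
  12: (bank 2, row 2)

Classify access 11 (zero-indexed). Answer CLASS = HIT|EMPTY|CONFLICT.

CLASS = HIT

#0 (2,9) E
#1 (2,6) C  (was 9)
#2 (1,12) E
#3 (0,0) E
#4 (0,0) H  (was 0)
#5 (0,2) C  (was 0)
#6 (1,12) H  (was 12)
#7 (2,6) H  (was 6)
#8 (2,10) C  (was 6)
#9 (1,2) C  (was 12)
#10 (1,3) C  (was 2)
#11 (0,2) H  (was 2)
#12 (2,2) C  (was 10)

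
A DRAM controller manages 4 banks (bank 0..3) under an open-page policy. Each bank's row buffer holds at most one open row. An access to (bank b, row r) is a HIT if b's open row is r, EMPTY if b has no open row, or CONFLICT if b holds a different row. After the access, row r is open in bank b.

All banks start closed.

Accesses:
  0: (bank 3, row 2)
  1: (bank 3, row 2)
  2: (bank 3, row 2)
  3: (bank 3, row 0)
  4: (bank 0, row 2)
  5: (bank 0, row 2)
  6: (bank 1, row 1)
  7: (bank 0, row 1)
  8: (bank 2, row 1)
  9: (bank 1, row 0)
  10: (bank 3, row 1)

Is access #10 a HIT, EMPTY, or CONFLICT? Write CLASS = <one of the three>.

CLASS = CONFLICT

  [0] b3 r2: no row ⇒ E
  [1] b3 r2: had r2 ⇒ H
  [2] b3 r2: had r2 ⇒ H
  [3] b3 r0: had r2 ⇒ C
  [4] b0 r2: no row ⇒ E
  [5] b0 r2: had r2 ⇒ H
  [6] b1 r1: no row ⇒ E
  [7] b0 r1: had r2 ⇒ C
  [8] b2 r1: no row ⇒ E
  [9] b1 r0: had r1 ⇒ C
  [10] b3 r1: had r0 ⇒ C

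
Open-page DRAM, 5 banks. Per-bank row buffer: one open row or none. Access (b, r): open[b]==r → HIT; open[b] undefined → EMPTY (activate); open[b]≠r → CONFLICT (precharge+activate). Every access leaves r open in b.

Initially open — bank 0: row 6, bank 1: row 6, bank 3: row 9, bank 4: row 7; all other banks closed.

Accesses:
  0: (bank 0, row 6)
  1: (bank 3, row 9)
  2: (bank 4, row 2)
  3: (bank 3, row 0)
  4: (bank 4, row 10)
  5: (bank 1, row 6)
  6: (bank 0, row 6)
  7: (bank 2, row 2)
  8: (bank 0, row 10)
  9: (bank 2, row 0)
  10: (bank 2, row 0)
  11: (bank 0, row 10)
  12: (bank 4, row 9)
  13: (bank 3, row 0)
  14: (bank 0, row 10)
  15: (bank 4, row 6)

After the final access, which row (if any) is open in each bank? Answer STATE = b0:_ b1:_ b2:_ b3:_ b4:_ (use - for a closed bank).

#0 (0,6) H  (was 6)
#1 (3,9) H  (was 9)
#2 (4,2) C  (was 7)
#3 (3,0) C  (was 9)
#4 (4,10) C  (was 2)
#5 (1,6) H  (was 6)
#6 (0,6) H  (was 6)
#7 (2,2) E
#8 (0,10) C  (was 6)
#9 (2,0) C  (was 2)
#10 (2,0) H  (was 0)
#11 (0,10) H  (was 10)
#12 (4,9) C  (was 10)
#13 (3,0) H  (was 0)
#14 (0,10) H  (was 10)
#15 (4,6) C  (was 9)

STATE = b0:10 b1:6 b2:0 b3:0 b4:6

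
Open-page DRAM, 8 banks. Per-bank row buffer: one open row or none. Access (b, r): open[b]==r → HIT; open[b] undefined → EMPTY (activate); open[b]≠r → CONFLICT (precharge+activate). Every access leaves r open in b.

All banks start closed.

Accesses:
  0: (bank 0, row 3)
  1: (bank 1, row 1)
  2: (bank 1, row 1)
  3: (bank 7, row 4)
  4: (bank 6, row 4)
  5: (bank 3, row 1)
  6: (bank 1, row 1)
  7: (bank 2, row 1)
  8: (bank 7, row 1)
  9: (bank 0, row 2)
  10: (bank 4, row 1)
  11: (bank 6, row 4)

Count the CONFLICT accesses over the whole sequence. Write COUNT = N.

step 0: bank0 None->3 [EMPTY]
step 1: bank1 None->1 [EMPTY]
step 2: bank1 1->1 [HIT]
step 3: bank7 None->4 [EMPTY]
step 4: bank6 None->4 [EMPTY]
step 5: bank3 None->1 [EMPTY]
step 6: bank1 1->1 [HIT]
step 7: bank2 None->1 [EMPTY]
step 8: bank7 4->1 [CONFLICT]
step 9: bank0 3->2 [CONFLICT]
step 10: bank4 None->1 [EMPTY]
step 11: bank6 4->4 [HIT]

COUNT = 2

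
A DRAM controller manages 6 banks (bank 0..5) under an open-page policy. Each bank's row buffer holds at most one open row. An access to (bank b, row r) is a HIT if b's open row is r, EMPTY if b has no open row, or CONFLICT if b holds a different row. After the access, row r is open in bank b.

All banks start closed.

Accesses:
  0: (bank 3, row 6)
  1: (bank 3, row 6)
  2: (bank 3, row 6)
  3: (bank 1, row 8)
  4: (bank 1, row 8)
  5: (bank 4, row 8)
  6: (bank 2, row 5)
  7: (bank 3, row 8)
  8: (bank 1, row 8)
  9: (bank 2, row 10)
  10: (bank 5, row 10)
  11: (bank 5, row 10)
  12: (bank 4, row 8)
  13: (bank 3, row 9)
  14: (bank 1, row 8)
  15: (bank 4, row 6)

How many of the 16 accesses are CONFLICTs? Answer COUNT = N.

#0 (3,6) E
#1 (3,6) H  (was 6)
#2 (3,6) H  (was 6)
#3 (1,8) E
#4 (1,8) H  (was 8)
#5 (4,8) E
#6 (2,5) E
#7 (3,8) C  (was 6)
#8 (1,8) H  (was 8)
#9 (2,10) C  (was 5)
#10 (5,10) E
#11 (5,10) H  (was 10)
#12 (4,8) H  (was 8)
#13 (3,9) C  (was 8)
#14 (1,8) H  (was 8)
#15 (4,6) C  (was 8)

COUNT = 4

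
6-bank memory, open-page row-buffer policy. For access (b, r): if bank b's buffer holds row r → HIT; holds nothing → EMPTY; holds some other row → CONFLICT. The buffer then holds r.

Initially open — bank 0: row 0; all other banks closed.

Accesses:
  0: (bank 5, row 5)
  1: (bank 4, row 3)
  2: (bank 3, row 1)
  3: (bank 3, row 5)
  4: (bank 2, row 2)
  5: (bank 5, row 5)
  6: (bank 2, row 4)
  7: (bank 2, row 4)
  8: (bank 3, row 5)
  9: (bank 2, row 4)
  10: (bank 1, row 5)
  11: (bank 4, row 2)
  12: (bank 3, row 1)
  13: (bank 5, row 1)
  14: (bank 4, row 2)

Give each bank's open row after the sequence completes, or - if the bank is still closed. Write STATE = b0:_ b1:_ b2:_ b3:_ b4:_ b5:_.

0: bank 5 row 5 — prev None → EMPTY
1: bank 4 row 3 — prev None → EMPTY
2: bank 3 row 1 — prev None → EMPTY
3: bank 3 row 5 — prev 1 → CONFLICT
4: bank 2 row 2 — prev None → EMPTY
5: bank 5 row 5 — prev 5 → HIT
6: bank 2 row 4 — prev 2 → CONFLICT
7: bank 2 row 4 — prev 4 → HIT
8: bank 3 row 5 — prev 5 → HIT
9: bank 2 row 4 — prev 4 → HIT
10: bank 1 row 5 — prev None → EMPTY
11: bank 4 row 2 — prev 3 → CONFLICT
12: bank 3 row 1 — prev 5 → CONFLICT
13: bank 5 row 1 — prev 5 → CONFLICT
14: bank 4 row 2 — prev 2 → HIT

STATE = b0:0 b1:5 b2:4 b3:1 b4:2 b5:1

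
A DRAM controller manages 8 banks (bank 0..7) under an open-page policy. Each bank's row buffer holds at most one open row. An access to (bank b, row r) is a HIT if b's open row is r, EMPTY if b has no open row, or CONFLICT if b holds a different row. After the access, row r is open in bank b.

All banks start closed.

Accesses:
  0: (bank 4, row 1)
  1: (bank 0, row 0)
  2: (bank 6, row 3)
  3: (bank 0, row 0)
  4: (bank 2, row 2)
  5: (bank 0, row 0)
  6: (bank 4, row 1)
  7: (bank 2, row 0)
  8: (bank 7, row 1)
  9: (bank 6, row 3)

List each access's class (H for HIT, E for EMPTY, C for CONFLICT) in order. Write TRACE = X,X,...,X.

#0 (4,1) E
#1 (0,0) E
#2 (6,3) E
#3 (0,0) H  (was 0)
#4 (2,2) E
#5 (0,0) H  (was 0)
#6 (4,1) H  (was 1)
#7 (2,0) C  (was 2)
#8 (7,1) E
#9 (6,3) H  (was 3)

TRACE = E,E,E,H,E,H,H,C,E,H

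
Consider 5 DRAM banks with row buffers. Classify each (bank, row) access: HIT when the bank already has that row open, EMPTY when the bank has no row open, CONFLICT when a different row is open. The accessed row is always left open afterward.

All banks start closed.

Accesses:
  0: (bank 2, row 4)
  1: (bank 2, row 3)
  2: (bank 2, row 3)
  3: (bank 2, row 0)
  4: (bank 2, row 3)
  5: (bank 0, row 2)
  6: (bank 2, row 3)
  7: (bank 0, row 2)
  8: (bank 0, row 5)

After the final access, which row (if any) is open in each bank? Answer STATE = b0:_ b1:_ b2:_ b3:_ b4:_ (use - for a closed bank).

STATE = b0:5 b1:- b2:3 b3:- b4:-

#0 (2,4) E
#1 (2,3) C  (was 4)
#2 (2,3) H  (was 3)
#3 (2,0) C  (was 3)
#4 (2,3) C  (was 0)
#5 (0,2) E
#6 (2,3) H  (was 3)
#7 (0,2) H  (was 2)
#8 (0,5) C  (was 2)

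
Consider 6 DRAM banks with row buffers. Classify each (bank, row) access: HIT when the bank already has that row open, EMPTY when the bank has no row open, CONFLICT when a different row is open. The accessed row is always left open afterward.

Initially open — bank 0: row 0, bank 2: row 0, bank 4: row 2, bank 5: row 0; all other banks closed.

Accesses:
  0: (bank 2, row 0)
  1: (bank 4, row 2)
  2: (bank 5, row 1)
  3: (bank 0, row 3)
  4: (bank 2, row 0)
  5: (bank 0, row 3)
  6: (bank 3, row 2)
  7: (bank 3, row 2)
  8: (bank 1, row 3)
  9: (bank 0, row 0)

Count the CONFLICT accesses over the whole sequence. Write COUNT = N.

  [0] b2 r0: had r0 ⇒ H
  [1] b4 r2: had r2 ⇒ H
  [2] b5 r1: had r0 ⇒ C
  [3] b0 r3: had r0 ⇒ C
  [4] b2 r0: had r0 ⇒ H
  [5] b0 r3: had r3 ⇒ H
  [6] b3 r2: no row ⇒ E
  [7] b3 r2: had r2 ⇒ H
  [8] b1 r3: no row ⇒ E
  [9] b0 r0: had r3 ⇒ C

COUNT = 3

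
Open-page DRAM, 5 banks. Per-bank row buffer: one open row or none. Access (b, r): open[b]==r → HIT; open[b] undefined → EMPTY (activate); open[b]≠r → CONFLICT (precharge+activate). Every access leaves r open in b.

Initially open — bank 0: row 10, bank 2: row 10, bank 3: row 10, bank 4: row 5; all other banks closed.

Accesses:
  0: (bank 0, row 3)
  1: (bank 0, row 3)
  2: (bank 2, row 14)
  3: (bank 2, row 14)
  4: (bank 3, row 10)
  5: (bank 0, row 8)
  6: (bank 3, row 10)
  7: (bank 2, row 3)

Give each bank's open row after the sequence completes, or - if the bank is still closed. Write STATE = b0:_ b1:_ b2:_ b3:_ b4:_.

STATE = b0:8 b1:- b2:3 b3:10 b4:5

0: bank 0 row 3 — prev 10 → CONFLICT
1: bank 0 row 3 — prev 3 → HIT
2: bank 2 row 14 — prev 10 → CONFLICT
3: bank 2 row 14 — prev 14 → HIT
4: bank 3 row 10 — prev 10 → HIT
5: bank 0 row 8 — prev 3 → CONFLICT
6: bank 3 row 10 — prev 10 → HIT
7: bank 2 row 3 — prev 14 → CONFLICT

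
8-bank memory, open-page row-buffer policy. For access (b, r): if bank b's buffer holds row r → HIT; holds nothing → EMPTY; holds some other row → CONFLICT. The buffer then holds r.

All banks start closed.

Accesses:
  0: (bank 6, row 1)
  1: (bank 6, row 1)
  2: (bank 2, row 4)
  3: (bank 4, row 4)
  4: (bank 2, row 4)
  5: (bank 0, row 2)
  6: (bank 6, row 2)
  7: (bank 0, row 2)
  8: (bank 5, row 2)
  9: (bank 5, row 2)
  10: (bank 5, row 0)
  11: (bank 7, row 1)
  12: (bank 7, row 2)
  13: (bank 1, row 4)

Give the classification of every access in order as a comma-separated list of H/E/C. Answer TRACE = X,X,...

0: bank 6 row 1 — prev None → EMPTY
1: bank 6 row 1 — prev 1 → HIT
2: bank 2 row 4 — prev None → EMPTY
3: bank 4 row 4 — prev None → EMPTY
4: bank 2 row 4 — prev 4 → HIT
5: bank 0 row 2 — prev None → EMPTY
6: bank 6 row 2 — prev 1 → CONFLICT
7: bank 0 row 2 — prev 2 → HIT
8: bank 5 row 2 — prev None → EMPTY
9: bank 5 row 2 — prev 2 → HIT
10: bank 5 row 0 — prev 2 → CONFLICT
11: bank 7 row 1 — prev None → EMPTY
12: bank 7 row 2 — prev 1 → CONFLICT
13: bank 1 row 4 — prev None → EMPTY

TRACE = E,H,E,E,H,E,C,H,E,H,C,E,C,E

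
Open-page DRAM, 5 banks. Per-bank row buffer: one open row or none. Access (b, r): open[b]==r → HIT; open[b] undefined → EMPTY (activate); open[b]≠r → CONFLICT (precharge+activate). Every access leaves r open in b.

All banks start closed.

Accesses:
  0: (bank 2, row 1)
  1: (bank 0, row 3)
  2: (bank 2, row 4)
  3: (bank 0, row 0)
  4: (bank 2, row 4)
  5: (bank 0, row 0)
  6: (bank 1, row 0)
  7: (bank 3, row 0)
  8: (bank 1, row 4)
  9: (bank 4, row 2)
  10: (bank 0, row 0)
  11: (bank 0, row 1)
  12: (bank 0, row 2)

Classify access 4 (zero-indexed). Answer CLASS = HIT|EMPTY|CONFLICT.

step 0: bank2 None->1 [EMPTY]
step 1: bank0 None->3 [EMPTY]
step 2: bank2 1->4 [CONFLICT]
step 3: bank0 3->0 [CONFLICT]
step 4: bank2 4->4 [HIT]
step 5: bank0 0->0 [HIT]
step 6: bank1 None->0 [EMPTY]
step 7: bank3 None->0 [EMPTY]
step 8: bank1 0->4 [CONFLICT]
step 9: bank4 None->2 [EMPTY]
step 10: bank0 0->0 [HIT]
step 11: bank0 0->1 [CONFLICT]
step 12: bank0 1->2 [CONFLICT]

CLASS = HIT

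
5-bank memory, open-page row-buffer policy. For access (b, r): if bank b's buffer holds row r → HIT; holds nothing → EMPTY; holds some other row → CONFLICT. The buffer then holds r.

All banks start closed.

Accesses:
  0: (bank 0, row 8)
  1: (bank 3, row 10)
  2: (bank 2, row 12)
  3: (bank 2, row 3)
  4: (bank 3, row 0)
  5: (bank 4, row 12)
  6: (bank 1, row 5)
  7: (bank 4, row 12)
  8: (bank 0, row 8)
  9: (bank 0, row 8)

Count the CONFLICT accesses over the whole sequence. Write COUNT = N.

#0 (0,8) E
#1 (3,10) E
#2 (2,12) E
#3 (2,3) C  (was 12)
#4 (3,0) C  (was 10)
#5 (4,12) E
#6 (1,5) E
#7 (4,12) H  (was 12)
#8 (0,8) H  (was 8)
#9 (0,8) H  (was 8)

COUNT = 2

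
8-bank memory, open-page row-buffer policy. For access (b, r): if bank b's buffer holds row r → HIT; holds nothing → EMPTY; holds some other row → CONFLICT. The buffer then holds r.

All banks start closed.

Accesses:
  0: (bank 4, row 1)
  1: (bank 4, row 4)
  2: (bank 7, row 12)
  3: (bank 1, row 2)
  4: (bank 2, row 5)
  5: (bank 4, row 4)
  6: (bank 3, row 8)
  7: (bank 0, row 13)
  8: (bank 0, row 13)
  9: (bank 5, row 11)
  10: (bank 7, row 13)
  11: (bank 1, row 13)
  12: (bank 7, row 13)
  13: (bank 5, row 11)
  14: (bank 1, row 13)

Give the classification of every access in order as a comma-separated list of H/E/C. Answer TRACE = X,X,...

TRACE = E,C,E,E,E,H,E,E,H,E,C,C,H,H,H

0: bank 4 row 1 — prev None → EMPTY
1: bank 4 row 4 — prev 1 → CONFLICT
2: bank 7 row 12 — prev None → EMPTY
3: bank 1 row 2 — prev None → EMPTY
4: bank 2 row 5 — prev None → EMPTY
5: bank 4 row 4 — prev 4 → HIT
6: bank 3 row 8 — prev None → EMPTY
7: bank 0 row 13 — prev None → EMPTY
8: bank 0 row 13 — prev 13 → HIT
9: bank 5 row 11 — prev None → EMPTY
10: bank 7 row 13 — prev 12 → CONFLICT
11: bank 1 row 13 — prev 2 → CONFLICT
12: bank 7 row 13 — prev 13 → HIT
13: bank 5 row 11 — prev 11 → HIT
14: bank 1 row 13 — prev 13 → HIT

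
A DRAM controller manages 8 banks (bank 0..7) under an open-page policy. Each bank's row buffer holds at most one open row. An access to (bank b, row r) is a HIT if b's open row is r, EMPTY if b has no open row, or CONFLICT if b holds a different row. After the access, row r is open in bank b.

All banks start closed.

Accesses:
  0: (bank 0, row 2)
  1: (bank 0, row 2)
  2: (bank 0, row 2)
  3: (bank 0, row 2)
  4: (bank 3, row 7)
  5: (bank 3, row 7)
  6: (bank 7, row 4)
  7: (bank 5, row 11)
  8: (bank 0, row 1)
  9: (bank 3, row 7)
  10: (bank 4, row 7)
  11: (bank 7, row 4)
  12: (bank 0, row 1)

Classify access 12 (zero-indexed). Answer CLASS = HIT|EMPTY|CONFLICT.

0: bank 0 row 2 — prev None → EMPTY
1: bank 0 row 2 — prev 2 → HIT
2: bank 0 row 2 — prev 2 → HIT
3: bank 0 row 2 — prev 2 → HIT
4: bank 3 row 7 — prev None → EMPTY
5: bank 3 row 7 — prev 7 → HIT
6: bank 7 row 4 — prev None → EMPTY
7: bank 5 row 11 — prev None → EMPTY
8: bank 0 row 1 — prev 2 → CONFLICT
9: bank 3 row 7 — prev 7 → HIT
10: bank 4 row 7 — prev None → EMPTY
11: bank 7 row 4 — prev 4 → HIT
12: bank 0 row 1 — prev 1 → HIT

CLASS = HIT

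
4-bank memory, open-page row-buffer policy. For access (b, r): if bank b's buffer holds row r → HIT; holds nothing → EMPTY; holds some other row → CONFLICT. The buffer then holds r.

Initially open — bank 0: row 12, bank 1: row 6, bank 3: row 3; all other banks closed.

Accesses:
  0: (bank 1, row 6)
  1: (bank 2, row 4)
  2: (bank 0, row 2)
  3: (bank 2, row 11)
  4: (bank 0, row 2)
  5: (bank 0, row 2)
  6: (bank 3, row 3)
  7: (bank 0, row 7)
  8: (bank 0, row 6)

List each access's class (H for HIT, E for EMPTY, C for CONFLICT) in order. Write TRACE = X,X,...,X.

  [0] b1 r6: had r6 ⇒ H
  [1] b2 r4: no row ⇒ E
  [2] b0 r2: had r12 ⇒ C
  [3] b2 r11: had r4 ⇒ C
  [4] b0 r2: had r2 ⇒ H
  [5] b0 r2: had r2 ⇒ H
  [6] b3 r3: had r3 ⇒ H
  [7] b0 r7: had r2 ⇒ C
  [8] b0 r6: had r7 ⇒ C

TRACE = H,E,C,C,H,H,H,C,C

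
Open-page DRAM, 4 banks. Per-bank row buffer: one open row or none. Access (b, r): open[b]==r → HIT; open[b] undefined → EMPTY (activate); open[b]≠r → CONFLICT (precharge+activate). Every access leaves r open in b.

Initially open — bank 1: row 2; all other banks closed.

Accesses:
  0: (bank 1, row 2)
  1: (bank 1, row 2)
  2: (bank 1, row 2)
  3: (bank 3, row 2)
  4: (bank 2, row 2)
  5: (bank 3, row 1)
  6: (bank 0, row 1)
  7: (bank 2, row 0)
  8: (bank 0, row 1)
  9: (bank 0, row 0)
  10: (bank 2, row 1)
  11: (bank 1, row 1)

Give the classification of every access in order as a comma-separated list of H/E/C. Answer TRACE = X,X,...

TRACE = H,H,H,E,E,C,E,C,H,C,C,C

  [0] b1 r2: had r2 ⇒ H
  [1] b1 r2: had r2 ⇒ H
  [2] b1 r2: had r2 ⇒ H
  [3] b3 r2: no row ⇒ E
  [4] b2 r2: no row ⇒ E
  [5] b3 r1: had r2 ⇒ C
  [6] b0 r1: no row ⇒ E
  [7] b2 r0: had r2 ⇒ C
  [8] b0 r1: had r1 ⇒ H
  [9] b0 r0: had r1 ⇒ C
  [10] b2 r1: had r0 ⇒ C
  [11] b1 r1: had r2 ⇒ C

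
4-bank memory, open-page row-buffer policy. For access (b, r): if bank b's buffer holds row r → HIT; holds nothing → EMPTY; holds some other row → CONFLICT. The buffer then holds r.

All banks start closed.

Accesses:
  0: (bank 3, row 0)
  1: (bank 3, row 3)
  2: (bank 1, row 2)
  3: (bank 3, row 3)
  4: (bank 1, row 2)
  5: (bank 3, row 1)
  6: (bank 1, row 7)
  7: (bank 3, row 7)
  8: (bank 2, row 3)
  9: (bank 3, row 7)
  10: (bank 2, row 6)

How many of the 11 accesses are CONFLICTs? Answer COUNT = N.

COUNT = 5

0: bank 3 row 0 — prev None → EMPTY
1: bank 3 row 3 — prev 0 → CONFLICT
2: bank 1 row 2 — prev None → EMPTY
3: bank 3 row 3 — prev 3 → HIT
4: bank 1 row 2 — prev 2 → HIT
5: bank 3 row 1 — prev 3 → CONFLICT
6: bank 1 row 7 — prev 2 → CONFLICT
7: bank 3 row 7 — prev 1 → CONFLICT
8: bank 2 row 3 — prev None → EMPTY
9: bank 3 row 7 — prev 7 → HIT
10: bank 2 row 6 — prev 3 → CONFLICT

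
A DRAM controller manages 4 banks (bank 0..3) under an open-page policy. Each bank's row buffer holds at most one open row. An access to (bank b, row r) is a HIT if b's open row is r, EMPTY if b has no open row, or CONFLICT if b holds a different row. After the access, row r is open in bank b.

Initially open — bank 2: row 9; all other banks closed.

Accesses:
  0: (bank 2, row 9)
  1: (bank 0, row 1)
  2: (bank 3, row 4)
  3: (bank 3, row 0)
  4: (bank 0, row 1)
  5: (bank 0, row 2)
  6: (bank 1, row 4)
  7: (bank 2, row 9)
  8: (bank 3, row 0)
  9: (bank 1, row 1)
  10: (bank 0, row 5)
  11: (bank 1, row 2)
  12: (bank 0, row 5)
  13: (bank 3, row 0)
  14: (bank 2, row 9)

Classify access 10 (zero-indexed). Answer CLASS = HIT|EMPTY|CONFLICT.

CLASS = CONFLICT

step 0: bank2 9->9 [HIT]
step 1: bank0 None->1 [EMPTY]
step 2: bank3 None->4 [EMPTY]
step 3: bank3 4->0 [CONFLICT]
step 4: bank0 1->1 [HIT]
step 5: bank0 1->2 [CONFLICT]
step 6: bank1 None->4 [EMPTY]
step 7: bank2 9->9 [HIT]
step 8: bank3 0->0 [HIT]
step 9: bank1 4->1 [CONFLICT]
step 10: bank0 2->5 [CONFLICT]
step 11: bank1 1->2 [CONFLICT]
step 12: bank0 5->5 [HIT]
step 13: bank3 0->0 [HIT]
step 14: bank2 9->9 [HIT]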